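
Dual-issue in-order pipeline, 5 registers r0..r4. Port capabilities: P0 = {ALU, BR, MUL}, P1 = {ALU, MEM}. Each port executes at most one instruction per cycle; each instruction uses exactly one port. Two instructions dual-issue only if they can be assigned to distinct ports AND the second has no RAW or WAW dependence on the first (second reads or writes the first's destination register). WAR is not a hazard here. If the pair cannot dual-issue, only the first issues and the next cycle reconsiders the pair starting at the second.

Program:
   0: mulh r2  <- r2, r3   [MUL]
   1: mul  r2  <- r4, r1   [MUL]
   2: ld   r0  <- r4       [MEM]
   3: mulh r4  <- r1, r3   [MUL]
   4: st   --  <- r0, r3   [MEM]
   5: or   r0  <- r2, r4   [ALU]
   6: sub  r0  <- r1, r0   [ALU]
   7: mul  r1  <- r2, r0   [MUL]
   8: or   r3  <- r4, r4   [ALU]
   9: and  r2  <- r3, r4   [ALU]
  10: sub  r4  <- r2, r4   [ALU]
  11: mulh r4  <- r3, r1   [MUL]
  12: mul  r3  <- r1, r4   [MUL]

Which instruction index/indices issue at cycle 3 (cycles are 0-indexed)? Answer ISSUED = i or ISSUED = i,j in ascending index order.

#0 head=0: mulh.MUL i0 no-port MUL/MUL
#1 head=1: mul.MUL/ld.MEM i1,i2 pair
#2 head=3: mulh.MUL/st.MEM i3,i4 pair
#3 head=5: or.ALU i5 RAW+WAW r0
#4 head=6: sub.ALU i6 RAW r0
#5 head=7: mul.MUL/or.ALU i7,i8 pair
#6 head=9: and.ALU i9 RAW r2
#7 head=10: sub.ALU i10 WAW r4
#8 head=11: mulh.MUL i11 no-port MUL/MUL
#9 head=12: mul.MUL i12 tail

ISSUED = 5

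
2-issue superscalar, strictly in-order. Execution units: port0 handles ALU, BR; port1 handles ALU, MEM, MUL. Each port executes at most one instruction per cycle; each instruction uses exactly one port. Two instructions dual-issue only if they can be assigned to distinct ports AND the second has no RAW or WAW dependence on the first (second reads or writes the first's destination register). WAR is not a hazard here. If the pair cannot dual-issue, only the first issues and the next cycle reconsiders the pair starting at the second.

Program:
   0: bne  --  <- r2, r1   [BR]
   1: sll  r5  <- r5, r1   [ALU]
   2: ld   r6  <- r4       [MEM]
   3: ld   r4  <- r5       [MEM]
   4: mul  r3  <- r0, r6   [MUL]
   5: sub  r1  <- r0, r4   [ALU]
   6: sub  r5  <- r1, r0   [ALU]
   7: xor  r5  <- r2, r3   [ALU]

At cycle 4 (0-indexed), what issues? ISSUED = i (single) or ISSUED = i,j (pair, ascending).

0. bne+sll @i0+i1  | pair
1. ld @i2  | no-port MEM/MEM
2. ld @i3  | no-port MEM/MUL
3. mul+sub @i4+i5  | pair
4. sub @i6  | WAW r5
5. xor @i7  | tail

ISSUED = 6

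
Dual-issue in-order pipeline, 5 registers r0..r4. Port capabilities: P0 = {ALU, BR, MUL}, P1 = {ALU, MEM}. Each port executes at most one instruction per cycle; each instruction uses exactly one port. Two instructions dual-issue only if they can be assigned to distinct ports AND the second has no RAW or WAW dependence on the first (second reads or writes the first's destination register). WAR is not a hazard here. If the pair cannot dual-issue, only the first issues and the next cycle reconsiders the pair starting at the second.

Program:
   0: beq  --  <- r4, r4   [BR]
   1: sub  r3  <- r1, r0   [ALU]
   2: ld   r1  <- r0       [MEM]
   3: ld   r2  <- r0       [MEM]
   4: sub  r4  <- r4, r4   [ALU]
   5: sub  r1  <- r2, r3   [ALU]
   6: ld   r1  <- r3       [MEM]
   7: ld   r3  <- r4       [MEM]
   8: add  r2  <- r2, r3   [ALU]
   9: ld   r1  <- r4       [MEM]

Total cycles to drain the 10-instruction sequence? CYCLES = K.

CYCLES = 7

#0 head=0: beq sub i0&i1 pair
#1 head=2: ld i2 no-port MEM/MEM
#2 head=3: ld sub i3&i4 pair
#3 head=5: sub i5 WAW r1
#4 head=6: ld i6 no-port MEM/MEM
#5 head=7: ld i7 RAW r3
#6 head=8: add ld i8&i9 pair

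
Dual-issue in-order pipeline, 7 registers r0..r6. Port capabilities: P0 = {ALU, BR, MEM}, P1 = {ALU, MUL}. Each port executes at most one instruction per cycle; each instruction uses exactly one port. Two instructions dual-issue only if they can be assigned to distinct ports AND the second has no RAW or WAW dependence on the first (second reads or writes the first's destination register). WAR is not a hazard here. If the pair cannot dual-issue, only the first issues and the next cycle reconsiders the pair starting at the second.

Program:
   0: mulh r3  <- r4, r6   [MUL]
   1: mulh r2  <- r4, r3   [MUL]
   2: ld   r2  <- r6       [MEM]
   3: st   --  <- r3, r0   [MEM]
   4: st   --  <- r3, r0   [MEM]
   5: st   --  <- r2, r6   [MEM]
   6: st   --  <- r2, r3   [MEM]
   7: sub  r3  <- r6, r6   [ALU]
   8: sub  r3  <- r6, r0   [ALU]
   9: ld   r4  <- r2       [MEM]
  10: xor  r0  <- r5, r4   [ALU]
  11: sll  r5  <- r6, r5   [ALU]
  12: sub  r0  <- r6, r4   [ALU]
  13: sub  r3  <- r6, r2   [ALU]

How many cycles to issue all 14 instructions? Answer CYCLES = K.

CYCLES = 10

c0: i0 mulh  no-port MUL/MUL
c1: i1 mulh  WAW r2
c2: i2 ld  no-port MEM/MEM
c3: i3 st  no-port MEM/MEM
c4: i4 st  no-port MEM/MEM
c5: i5 st  no-port MEM/MEM
c6: i6,i7 st+sub  pair
c7: i8,i9 sub+ld  pair
c8: i10,i11 xor+sll  pair
c9: i12,i13 sub+sub  pair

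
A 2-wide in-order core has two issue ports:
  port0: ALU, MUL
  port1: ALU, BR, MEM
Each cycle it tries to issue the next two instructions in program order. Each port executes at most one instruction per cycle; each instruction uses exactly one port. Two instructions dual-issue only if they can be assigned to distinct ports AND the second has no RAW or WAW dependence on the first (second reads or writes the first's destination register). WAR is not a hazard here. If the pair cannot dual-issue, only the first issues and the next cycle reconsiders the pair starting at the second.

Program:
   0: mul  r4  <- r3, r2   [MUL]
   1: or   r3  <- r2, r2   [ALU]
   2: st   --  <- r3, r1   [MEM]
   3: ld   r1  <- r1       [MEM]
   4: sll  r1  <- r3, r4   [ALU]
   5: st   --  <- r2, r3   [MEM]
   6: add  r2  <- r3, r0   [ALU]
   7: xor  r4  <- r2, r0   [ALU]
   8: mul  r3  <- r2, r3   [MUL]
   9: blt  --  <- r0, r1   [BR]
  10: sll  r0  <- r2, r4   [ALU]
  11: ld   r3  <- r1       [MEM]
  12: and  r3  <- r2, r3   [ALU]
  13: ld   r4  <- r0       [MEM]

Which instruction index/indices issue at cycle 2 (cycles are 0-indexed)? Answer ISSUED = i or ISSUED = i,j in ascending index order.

t=0 i0&i1:mul+or ; 2-wide
t=1 i2:st ; no-port MEM/MEM
t=2 i3:ld ; WAW r1
t=3 i4&i5:sll+st ; 2-wide
t=4 i6:add ; RAW r2
t=5 i7&i8:xor+mul ; 2-wide
t=6 i9&i10:blt+sll ; 2-wide
t=7 i11:ld ; RAW+WAW r3
t=8 i12&i13:and+ld ; 2-wide

ISSUED = 3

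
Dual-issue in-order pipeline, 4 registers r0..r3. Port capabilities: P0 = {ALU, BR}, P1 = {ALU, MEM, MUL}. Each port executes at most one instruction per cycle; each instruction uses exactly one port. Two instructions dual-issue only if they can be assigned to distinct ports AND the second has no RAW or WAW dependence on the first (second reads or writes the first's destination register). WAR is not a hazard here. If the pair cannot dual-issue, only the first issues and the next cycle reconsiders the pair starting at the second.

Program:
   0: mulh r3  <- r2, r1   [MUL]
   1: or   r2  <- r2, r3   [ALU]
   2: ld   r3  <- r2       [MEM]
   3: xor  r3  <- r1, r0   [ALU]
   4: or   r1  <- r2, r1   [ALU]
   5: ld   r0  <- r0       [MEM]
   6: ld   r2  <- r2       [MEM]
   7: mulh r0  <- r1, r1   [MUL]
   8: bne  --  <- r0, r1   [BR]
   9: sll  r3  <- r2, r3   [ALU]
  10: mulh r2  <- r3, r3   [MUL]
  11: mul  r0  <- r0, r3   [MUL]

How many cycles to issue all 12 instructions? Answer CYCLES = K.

CYCLES = 10

[0] i0  mulh.MUL  -- RAW r3
[1] i1  or.ALU  -- RAW r2
[2] i2  ld.MEM  -- WAW r3
[3] i3,i4  xor.ALU;or.ALU  -- 2-wide
[4] i5  ld.MEM  -- no-port MEM/MEM
[5] i6  ld.MEM  -- no-port MEM/MUL
[6] i7  mulh.MUL  -- RAW r0
[7] i8,i9  bne.BR;sll.ALU  -- 2-wide
[8] i10  mulh.MUL  -- no-port MUL/MUL
[9] i11  mul.MUL  -- tail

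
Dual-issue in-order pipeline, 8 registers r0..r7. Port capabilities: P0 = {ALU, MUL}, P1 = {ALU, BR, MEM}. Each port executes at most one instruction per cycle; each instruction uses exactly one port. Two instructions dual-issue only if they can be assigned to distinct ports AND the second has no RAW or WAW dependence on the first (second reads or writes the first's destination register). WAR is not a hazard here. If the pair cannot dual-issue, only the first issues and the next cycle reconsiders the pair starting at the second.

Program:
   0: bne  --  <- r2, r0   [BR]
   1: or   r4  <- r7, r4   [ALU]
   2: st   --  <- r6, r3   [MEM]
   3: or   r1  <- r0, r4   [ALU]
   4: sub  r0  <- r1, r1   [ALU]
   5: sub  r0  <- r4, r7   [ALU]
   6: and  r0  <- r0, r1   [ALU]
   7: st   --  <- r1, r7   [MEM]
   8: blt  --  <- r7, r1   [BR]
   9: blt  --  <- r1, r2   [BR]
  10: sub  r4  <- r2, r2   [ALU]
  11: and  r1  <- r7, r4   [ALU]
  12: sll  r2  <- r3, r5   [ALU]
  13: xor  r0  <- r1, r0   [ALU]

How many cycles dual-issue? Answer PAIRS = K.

[0] i0,i1  bne/or  -- 2-wide
[1] i2,i3  st/or  -- 2-wide
[2] i4  sub  -- WAW r0
[3] i5  sub  -- RAW+WAW r0
[4] i6,i7  and/st  -- 2-wide
[5] i8  blt  -- no-port BR/BR
[6] i9,i10  blt/sub  -- 2-wide
[7] i11,i12  and/sll  -- 2-wide
[8] i13  xor  -- tail

PAIRS = 5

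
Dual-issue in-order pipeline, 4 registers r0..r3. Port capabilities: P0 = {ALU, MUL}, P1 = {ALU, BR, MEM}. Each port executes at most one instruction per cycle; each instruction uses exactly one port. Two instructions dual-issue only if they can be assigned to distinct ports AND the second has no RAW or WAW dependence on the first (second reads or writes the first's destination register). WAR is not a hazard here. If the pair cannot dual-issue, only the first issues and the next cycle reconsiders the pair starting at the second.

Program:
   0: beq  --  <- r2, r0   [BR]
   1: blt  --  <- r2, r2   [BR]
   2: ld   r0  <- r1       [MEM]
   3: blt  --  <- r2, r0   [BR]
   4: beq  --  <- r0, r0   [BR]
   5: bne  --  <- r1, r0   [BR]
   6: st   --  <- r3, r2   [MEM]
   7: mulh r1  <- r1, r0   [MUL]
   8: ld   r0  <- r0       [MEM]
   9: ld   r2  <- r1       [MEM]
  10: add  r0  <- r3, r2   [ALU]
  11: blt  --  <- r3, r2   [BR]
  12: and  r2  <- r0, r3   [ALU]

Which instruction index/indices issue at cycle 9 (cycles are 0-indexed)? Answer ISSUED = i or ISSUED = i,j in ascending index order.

ISSUED = 10,11

c0: i0 beq.BR  no-port BR/BR
c1: i1 blt.BR  no-port BR/MEM
c2: i2 ld.MEM  no-port MEM/BR
c3: i3 blt.BR  no-port BR/BR
c4: i4 beq.BR  no-port BR/BR
c5: i5 bne.BR  no-port BR/MEM
c6: i6,i7 st.MEM;mulh.MUL  pair
c7: i8 ld.MEM  no-port MEM/MEM
c8: i9 ld.MEM  RAW r2
c9: i10,i11 add.ALU;blt.BR  pair
c10: i12 and.ALU  tail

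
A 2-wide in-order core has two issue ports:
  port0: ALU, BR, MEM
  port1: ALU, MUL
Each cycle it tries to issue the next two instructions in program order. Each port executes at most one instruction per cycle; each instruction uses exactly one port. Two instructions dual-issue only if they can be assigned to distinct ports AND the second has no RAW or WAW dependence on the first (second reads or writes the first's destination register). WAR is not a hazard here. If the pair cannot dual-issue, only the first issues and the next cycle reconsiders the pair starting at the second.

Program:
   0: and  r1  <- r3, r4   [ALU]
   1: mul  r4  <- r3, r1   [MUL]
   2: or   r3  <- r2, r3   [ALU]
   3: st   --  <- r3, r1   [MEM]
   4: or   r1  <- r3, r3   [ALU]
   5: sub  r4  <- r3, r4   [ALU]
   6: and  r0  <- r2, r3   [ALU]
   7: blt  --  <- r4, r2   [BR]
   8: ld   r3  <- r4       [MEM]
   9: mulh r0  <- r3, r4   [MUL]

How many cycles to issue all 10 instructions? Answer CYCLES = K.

CYCLES = 7

0. and.ALU @i0  | RAW r1
1. mul.MUL/or.ALU @i1+i2  | 2-wide
2. st.MEM/or.ALU @i3+i4  | 2-wide
3. sub.ALU/and.ALU @i5+i6  | 2-wide
4. blt.BR @i7  | no-port BR/MEM
5. ld.MEM @i8  | RAW r3
6. mulh.MUL @i9  | tail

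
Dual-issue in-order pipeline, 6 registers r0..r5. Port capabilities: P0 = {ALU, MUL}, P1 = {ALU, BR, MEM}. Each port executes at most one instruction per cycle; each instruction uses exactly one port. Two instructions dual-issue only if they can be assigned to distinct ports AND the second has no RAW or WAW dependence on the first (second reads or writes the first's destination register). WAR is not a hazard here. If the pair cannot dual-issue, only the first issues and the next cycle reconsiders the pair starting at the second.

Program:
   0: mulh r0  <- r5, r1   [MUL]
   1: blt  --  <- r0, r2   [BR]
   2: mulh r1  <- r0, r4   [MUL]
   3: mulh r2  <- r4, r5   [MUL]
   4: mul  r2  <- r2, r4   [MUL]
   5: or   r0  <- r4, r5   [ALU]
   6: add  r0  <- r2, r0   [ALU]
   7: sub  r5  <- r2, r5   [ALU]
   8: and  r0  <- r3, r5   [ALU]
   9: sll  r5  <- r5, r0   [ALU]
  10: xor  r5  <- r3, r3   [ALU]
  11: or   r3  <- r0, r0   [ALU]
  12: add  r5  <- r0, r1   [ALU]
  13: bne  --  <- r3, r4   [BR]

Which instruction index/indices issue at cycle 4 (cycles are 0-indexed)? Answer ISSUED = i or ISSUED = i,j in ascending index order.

ISSUED = 6,7

0. mulh @i0  | RAW r0
1. blt+mulh @i1+i2  | 2-wide
2. mulh @i3  | no-port MUL/MUL
3. mul+or @i4+i5  | 2-wide
4. add+sub @i6+i7  | 2-wide
5. and @i8  | RAW r0
6. sll @i9  | WAW r5
7. xor+or @i10+i11  | 2-wide
8. add+bne @i12+i13  | 2-wide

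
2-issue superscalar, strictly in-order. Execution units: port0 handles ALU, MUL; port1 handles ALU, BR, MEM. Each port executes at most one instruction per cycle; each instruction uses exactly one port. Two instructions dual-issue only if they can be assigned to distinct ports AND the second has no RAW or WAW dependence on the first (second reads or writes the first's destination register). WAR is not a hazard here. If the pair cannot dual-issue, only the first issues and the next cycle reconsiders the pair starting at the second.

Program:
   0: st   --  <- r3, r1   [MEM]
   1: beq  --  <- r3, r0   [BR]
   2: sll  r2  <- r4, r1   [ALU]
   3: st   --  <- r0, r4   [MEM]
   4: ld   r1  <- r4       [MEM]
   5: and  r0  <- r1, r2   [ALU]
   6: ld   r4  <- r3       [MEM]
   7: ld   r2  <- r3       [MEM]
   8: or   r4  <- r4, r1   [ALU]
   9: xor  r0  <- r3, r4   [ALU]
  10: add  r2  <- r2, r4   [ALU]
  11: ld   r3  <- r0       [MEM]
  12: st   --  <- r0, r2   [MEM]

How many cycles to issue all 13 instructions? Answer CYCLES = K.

#0 head=0: st i0 no-port MEM/BR
#1 head=1: beq;sll i1&i2 pair
#2 head=3: st i3 no-port MEM/MEM
#3 head=4: ld i4 RAW r1
#4 head=5: and;ld i5&i6 pair
#5 head=7: ld;or i7&i8 pair
#6 head=9: xor;add i9&i10 pair
#7 head=11: ld i11 no-port MEM/MEM
#8 head=12: st i12 tail

CYCLES = 9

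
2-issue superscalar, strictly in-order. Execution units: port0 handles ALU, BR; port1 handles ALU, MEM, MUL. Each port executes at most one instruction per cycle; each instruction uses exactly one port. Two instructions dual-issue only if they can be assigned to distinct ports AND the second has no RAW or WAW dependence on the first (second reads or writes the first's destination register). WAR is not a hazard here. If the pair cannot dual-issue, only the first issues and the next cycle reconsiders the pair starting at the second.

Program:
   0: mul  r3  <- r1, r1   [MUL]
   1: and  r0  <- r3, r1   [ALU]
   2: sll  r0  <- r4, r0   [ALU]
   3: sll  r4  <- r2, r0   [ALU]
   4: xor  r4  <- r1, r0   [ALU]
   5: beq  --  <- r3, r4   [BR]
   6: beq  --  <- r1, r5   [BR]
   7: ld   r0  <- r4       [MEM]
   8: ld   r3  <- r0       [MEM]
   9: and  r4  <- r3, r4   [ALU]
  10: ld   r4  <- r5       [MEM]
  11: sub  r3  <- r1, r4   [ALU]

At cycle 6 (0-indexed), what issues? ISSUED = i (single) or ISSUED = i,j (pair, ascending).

ISSUED = 6,7

  cy0 -> i0 (mul) RAW r3
  cy1 -> i1 (and) RAW+WAW r0
  cy2 -> i2 (sll) RAW r0
  cy3 -> i3 (sll) WAW r4
  cy4 -> i4 (xor) RAW r4
  cy5 -> i5 (beq) no-port BR/BR
  cy6 -> i6+i7 (beq ld) pair
  cy7 -> i8 (ld) RAW r3
  cy8 -> i9 (and) WAW r4
  cy9 -> i10 (ld) RAW r4
  cy10 -> i11 (sub) tail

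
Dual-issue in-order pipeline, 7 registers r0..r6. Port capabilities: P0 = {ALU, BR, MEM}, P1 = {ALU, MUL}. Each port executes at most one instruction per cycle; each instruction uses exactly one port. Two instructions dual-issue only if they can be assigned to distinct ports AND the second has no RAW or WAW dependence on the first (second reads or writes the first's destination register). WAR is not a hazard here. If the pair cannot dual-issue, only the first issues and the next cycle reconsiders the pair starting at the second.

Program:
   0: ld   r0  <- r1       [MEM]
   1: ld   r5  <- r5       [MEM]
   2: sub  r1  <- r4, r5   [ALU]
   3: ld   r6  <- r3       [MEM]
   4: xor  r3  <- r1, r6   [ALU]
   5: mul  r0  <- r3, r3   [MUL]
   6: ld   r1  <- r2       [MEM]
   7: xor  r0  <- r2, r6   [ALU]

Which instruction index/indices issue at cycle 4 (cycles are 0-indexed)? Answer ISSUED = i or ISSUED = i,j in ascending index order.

ISSUED = 5,6

t=0 i0:ld.MEM ; no-port MEM/MEM
t=1 i1:ld.MEM ; RAW r5
t=2 i2/i3:sub.ALU/ld.MEM ; pair
t=3 i4:xor.ALU ; RAW r3
t=4 i5/i6:mul.MUL/ld.MEM ; pair
t=5 i7:xor.ALU ; tail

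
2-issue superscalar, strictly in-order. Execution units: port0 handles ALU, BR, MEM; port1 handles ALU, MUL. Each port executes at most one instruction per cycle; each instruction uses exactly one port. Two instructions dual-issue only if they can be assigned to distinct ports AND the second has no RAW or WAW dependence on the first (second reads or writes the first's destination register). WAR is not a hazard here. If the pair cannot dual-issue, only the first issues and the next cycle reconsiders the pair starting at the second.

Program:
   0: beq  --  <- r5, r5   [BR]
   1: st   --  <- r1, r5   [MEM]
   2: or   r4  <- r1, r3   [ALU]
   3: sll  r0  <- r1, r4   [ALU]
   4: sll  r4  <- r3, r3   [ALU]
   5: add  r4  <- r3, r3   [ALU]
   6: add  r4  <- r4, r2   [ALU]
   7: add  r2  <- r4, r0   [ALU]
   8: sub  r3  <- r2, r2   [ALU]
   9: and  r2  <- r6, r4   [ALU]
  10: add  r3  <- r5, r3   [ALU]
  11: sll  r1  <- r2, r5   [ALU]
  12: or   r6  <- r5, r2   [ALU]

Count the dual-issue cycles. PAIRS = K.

PAIRS = 4

t=0 i0:beq ; no-port BR/MEM
t=1 i1,i2:st or ; dual
t=2 i3,i4:sll sll ; dual
t=3 i5:add ; RAW+WAW r4
t=4 i6:add ; RAW r4
t=5 i7:add ; RAW r2
t=6 i8,i9:sub and ; dual
t=7 i10,i11:add sll ; dual
t=8 i12:or ; tail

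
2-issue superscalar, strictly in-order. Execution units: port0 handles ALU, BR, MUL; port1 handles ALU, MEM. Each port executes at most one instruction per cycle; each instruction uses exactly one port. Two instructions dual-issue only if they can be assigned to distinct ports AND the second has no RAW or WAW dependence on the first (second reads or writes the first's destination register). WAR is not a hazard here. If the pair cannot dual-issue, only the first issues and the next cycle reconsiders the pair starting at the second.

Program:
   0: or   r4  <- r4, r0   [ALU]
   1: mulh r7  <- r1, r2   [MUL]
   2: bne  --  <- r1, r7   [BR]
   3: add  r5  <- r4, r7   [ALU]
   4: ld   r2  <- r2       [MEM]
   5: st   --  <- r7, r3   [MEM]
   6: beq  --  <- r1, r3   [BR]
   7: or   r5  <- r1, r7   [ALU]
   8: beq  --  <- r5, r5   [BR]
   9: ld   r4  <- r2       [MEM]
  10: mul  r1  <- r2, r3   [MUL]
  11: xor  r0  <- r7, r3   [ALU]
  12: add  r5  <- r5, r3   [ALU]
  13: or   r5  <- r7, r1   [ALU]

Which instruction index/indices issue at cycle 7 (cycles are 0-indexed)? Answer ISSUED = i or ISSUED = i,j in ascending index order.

t=0 i0&i1:or.ALU/mulh.MUL ; pair
t=1 i2&i3:bne.BR/add.ALU ; pair
t=2 i4:ld.MEM ; no-port MEM/MEM
t=3 i5&i6:st.MEM/beq.BR ; pair
t=4 i7:or.ALU ; RAW r5
t=5 i8&i9:beq.BR/ld.MEM ; pair
t=6 i10&i11:mul.MUL/xor.ALU ; pair
t=7 i12:add.ALU ; WAW r5
t=8 i13:or.ALU ; tail

ISSUED = 12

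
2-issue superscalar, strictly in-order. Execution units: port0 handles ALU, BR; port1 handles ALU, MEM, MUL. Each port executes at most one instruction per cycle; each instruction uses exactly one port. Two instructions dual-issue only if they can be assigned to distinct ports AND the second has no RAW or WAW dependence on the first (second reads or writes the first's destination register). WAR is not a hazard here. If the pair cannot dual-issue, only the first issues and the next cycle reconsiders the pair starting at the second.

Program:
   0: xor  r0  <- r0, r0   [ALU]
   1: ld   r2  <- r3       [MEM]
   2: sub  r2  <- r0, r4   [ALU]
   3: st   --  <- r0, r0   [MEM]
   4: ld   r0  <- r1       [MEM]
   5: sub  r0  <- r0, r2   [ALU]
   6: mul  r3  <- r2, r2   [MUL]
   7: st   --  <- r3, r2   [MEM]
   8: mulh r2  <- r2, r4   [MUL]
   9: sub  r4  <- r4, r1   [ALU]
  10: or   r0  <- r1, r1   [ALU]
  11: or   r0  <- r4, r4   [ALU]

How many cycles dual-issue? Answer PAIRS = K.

c0: i0&i1 xor.ALU/ld.MEM  dual
c1: i2&i3 sub.ALU/st.MEM  dual
c2: i4 ld.MEM  RAW+WAW r0
c3: i5&i6 sub.ALU/mul.MUL  dual
c4: i7 st.MEM  no-port MEM/MUL
c5: i8&i9 mulh.MUL/sub.ALU  dual
c6: i10 or.ALU  WAW r0
c7: i11 or.ALU  tail

PAIRS = 4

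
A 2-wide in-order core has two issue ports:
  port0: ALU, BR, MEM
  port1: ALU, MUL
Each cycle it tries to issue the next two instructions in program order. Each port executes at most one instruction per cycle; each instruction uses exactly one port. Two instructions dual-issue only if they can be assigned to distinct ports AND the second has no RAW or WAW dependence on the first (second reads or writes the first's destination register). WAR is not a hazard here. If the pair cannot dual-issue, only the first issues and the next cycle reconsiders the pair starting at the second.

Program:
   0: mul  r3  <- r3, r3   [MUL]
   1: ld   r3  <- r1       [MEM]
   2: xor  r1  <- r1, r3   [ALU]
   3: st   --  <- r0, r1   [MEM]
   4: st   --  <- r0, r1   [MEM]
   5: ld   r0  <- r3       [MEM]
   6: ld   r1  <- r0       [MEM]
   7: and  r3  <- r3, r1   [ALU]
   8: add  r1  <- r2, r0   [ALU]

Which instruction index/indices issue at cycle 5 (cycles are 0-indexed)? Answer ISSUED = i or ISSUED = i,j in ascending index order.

t=0 i0:mul ; WAW r3
t=1 i1:ld ; RAW r3
t=2 i2:xor ; RAW r1
t=3 i3:st ; no-port MEM/MEM
t=4 i4:st ; no-port MEM/MEM
t=5 i5:ld ; no-port MEM/MEM
t=6 i6:ld ; RAW r1
t=7 i7/i8:and add ; 2-wide

ISSUED = 5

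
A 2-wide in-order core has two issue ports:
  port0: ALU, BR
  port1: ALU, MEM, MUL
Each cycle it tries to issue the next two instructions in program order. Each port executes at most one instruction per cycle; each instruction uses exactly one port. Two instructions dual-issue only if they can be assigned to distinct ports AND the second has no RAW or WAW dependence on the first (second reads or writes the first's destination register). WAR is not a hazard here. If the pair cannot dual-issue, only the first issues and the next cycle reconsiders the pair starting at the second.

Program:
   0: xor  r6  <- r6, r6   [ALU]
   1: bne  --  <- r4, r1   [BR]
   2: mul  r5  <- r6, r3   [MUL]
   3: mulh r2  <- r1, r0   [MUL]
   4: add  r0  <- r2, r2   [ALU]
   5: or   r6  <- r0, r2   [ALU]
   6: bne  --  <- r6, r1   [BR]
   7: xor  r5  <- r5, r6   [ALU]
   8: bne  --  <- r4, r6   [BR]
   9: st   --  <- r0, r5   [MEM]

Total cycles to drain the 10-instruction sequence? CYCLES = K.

CYCLES = 7

  cy0 -> i0,i1 (xor.ALU;bne.BR) pair
  cy1 -> i2 (mul.MUL) no-port MUL/MUL
  cy2 -> i3 (mulh.MUL) RAW r2
  cy3 -> i4 (add.ALU) RAW r0
  cy4 -> i5 (or.ALU) RAW r6
  cy5 -> i6,i7 (bne.BR;xor.ALU) pair
  cy6 -> i8,i9 (bne.BR;st.MEM) pair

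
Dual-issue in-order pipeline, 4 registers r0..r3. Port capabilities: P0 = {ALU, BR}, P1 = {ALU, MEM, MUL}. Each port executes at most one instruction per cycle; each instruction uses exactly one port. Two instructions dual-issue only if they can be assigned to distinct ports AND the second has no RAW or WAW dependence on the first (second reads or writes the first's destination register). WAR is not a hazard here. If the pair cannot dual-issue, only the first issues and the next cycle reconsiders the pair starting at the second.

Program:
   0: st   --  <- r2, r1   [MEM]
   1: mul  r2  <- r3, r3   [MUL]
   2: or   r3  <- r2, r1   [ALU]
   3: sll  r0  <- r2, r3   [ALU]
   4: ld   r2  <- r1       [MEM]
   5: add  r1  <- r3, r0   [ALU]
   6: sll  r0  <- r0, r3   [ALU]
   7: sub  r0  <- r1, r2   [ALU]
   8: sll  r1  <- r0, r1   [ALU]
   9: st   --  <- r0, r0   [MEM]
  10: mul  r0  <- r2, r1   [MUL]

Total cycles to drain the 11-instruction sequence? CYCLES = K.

[0] i0  st  -- no-port MEM/MUL
[1] i1  mul  -- RAW r2
[2] i2  or  -- RAW r3
[3] i3+i4  sll/ld  -- dual
[4] i5+i6  add/sll  -- dual
[5] i7  sub  -- RAW r0
[6] i8+i9  sll/st  -- dual
[7] i10  mul  -- tail

CYCLES = 8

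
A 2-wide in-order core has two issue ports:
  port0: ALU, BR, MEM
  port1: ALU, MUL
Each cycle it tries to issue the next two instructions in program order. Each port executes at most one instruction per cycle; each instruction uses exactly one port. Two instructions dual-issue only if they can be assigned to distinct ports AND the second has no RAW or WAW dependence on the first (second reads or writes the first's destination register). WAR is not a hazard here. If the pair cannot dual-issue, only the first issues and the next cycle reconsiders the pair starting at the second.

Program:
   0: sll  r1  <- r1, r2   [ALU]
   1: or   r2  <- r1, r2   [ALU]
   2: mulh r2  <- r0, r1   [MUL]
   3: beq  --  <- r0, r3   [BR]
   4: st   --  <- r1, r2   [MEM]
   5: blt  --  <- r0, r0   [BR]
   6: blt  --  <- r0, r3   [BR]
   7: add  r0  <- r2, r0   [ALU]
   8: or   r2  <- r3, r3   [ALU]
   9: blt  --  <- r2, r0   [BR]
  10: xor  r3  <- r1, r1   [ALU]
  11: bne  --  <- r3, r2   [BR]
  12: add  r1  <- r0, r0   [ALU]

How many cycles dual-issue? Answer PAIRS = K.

#0 head=0: sll i0 RAW r1
#1 head=1: or i1 WAW r2
#2 head=2: mulh beq i2/i3 2-wide
#3 head=4: st i4 no-port MEM/BR
#4 head=5: blt i5 no-port BR/BR
#5 head=6: blt add i6/i7 2-wide
#6 head=8: or i8 RAW r2
#7 head=9: blt xor i9/i10 2-wide
#8 head=11: bne add i11/i12 2-wide

PAIRS = 4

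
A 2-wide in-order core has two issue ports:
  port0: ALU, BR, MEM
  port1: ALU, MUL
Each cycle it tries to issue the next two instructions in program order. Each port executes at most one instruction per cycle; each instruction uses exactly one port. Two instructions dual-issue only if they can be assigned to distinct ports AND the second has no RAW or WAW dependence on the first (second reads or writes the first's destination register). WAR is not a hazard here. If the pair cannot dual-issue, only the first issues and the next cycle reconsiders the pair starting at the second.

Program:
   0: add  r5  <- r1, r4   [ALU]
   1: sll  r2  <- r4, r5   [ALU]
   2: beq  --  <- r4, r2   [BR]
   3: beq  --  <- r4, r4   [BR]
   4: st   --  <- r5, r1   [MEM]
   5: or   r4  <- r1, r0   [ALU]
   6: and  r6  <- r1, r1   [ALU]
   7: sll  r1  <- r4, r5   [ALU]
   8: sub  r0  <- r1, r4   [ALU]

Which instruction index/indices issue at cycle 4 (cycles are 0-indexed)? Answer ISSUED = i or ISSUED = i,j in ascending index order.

ISSUED = 4,5

c0: i0 add.ALU  RAW r5
c1: i1 sll.ALU  RAW r2
c2: i2 beq.BR  no-port BR/BR
c3: i3 beq.BR  no-port BR/MEM
c4: i4+i5 st.MEM;or.ALU  2-wide
c5: i6+i7 and.ALU;sll.ALU  2-wide
c6: i8 sub.ALU  tail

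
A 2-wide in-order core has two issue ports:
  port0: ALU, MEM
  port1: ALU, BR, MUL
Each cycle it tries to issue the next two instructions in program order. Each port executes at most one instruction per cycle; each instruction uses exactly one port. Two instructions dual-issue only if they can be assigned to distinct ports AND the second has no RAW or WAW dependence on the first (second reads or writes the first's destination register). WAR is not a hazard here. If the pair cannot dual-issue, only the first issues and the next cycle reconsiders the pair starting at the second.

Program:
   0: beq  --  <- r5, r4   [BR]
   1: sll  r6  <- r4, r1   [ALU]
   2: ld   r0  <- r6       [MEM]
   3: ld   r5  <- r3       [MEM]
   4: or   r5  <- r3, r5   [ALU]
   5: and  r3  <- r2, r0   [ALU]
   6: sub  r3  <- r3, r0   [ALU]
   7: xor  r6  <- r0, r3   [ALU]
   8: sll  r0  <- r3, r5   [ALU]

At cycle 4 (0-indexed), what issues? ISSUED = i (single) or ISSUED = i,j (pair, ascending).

t=0 i0/i1:beq.BR+sll.ALU ; pair
t=1 i2:ld.MEM ; no-port MEM/MEM
t=2 i3:ld.MEM ; RAW+WAW r5
t=3 i4/i5:or.ALU+and.ALU ; pair
t=4 i6:sub.ALU ; RAW r3
t=5 i7/i8:xor.ALU+sll.ALU ; pair

ISSUED = 6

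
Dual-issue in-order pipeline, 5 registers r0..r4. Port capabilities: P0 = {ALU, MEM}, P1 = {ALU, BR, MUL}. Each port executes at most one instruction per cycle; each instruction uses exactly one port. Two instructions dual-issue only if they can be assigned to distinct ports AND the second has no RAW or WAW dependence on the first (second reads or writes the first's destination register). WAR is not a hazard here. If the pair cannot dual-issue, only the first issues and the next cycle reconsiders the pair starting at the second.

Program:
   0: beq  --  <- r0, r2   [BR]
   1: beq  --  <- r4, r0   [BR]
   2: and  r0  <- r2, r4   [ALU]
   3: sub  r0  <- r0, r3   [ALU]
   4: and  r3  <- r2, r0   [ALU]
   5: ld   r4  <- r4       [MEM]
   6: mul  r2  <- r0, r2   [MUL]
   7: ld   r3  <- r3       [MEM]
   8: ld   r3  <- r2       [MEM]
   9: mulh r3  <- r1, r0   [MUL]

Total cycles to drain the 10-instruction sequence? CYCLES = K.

c0: i0 beq.BR  no-port BR/BR
c1: i1,i2 beq.BR+and.ALU  dual
c2: i3 sub.ALU  RAW r0
c3: i4,i5 and.ALU+ld.MEM  dual
c4: i6,i7 mul.MUL+ld.MEM  dual
c5: i8 ld.MEM  WAW r3
c6: i9 mulh.MUL  tail

CYCLES = 7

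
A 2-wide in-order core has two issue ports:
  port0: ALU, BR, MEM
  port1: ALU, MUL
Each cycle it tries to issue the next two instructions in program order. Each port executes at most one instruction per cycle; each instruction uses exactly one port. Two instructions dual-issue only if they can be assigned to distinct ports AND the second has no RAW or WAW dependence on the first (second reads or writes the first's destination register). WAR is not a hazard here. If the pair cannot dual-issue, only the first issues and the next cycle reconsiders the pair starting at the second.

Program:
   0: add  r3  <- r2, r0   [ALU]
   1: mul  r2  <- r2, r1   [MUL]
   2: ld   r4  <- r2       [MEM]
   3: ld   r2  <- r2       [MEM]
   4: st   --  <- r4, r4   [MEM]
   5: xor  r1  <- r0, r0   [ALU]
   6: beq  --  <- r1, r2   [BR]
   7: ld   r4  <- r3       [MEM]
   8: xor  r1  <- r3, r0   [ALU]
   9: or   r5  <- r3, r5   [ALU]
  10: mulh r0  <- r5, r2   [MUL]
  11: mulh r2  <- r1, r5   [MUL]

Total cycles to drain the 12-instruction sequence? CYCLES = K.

#0 head=0: add;mul i0+i1 2-wide
#1 head=2: ld i2 no-port MEM/MEM
#2 head=3: ld i3 no-port MEM/MEM
#3 head=4: st;xor i4+i5 2-wide
#4 head=6: beq i6 no-port BR/MEM
#5 head=7: ld;xor i7+i8 2-wide
#6 head=9: or i9 RAW r5
#7 head=10: mulh i10 no-port MUL/MUL
#8 head=11: mulh i11 tail

CYCLES = 9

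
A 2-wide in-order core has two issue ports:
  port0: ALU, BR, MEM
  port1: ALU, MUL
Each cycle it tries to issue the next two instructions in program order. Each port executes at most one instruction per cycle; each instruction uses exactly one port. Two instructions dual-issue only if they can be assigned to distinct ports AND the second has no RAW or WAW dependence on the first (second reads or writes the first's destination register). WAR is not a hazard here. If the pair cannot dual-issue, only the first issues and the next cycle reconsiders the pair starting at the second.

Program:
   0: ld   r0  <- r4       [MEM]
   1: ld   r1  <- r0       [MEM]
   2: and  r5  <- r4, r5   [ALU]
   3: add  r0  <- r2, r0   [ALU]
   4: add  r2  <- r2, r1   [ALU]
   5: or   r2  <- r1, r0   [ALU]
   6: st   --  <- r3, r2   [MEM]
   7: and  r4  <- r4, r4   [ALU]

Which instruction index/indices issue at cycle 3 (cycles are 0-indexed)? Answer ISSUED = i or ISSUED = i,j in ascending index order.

ISSUED = 5

c0: i0 ld  no-port MEM/MEM
c1: i1,i2 ld;and  pair
c2: i3,i4 add;add  pair
c3: i5 or  RAW r2
c4: i6,i7 st;and  pair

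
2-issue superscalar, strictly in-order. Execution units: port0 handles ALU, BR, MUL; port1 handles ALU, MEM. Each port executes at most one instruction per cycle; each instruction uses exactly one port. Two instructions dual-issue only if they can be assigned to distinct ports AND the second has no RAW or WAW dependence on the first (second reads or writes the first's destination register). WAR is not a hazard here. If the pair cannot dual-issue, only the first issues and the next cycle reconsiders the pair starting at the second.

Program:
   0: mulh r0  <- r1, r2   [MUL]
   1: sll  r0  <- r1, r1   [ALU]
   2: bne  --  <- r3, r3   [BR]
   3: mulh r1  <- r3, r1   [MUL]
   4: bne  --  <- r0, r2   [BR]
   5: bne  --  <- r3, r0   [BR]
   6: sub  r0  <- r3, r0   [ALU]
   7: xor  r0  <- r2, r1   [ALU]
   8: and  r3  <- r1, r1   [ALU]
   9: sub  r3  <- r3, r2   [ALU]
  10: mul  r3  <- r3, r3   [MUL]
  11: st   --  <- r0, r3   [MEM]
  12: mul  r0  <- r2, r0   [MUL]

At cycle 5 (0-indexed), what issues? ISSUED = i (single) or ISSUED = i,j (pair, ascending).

ISSUED = 7,8

c0: i0 mulh  WAW r0
c1: i1+i2 sll+bne  pair
c2: i3 mulh  no-port MUL/BR
c3: i4 bne  no-port BR/BR
c4: i5+i6 bne+sub  pair
c5: i7+i8 xor+and  pair
c6: i9 sub  RAW+WAW r3
c7: i10 mul  RAW r3
c8: i11+i12 st+mul  pair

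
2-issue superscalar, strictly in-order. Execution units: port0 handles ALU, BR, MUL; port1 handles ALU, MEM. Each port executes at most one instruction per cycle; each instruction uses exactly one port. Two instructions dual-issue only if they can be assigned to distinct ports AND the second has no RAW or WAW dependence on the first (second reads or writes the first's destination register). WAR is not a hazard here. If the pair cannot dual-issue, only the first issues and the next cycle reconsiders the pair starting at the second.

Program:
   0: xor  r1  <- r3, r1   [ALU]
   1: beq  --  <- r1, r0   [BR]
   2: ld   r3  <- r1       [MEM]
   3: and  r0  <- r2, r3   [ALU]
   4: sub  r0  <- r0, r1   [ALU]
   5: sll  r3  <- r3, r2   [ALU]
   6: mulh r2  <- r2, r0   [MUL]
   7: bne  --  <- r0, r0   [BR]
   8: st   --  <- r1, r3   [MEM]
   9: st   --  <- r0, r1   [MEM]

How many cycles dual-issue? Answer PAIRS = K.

#0 head=0: xor i0 RAW r1
#1 head=1: beq ld i1/i2 2-wide
#2 head=3: and i3 RAW+WAW r0
#3 head=4: sub sll i4/i5 2-wide
#4 head=6: mulh i6 no-port MUL/BR
#5 head=7: bne st i7/i8 2-wide
#6 head=9: st i9 tail

PAIRS = 3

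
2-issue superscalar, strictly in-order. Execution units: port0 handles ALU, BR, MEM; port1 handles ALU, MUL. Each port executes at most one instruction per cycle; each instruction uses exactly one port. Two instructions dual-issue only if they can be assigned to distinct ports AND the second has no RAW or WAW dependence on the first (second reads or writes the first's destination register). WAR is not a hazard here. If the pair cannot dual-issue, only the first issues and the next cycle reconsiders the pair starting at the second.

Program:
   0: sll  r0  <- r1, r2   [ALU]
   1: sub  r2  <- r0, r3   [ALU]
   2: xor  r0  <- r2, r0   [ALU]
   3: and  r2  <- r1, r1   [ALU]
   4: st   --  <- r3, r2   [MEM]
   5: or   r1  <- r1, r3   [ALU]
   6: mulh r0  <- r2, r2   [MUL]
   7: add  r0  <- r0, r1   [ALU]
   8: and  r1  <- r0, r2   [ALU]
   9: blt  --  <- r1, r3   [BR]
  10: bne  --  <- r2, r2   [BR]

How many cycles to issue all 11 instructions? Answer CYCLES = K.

#0 head=0: sll.ALU i0 RAW r0
#1 head=1: sub.ALU i1 RAW r2
#2 head=2: xor.ALU;and.ALU i2/i3 dual
#3 head=4: st.MEM;or.ALU i4/i5 dual
#4 head=6: mulh.MUL i6 RAW+WAW r0
#5 head=7: add.ALU i7 RAW r0
#6 head=8: and.ALU i8 RAW r1
#7 head=9: blt.BR i9 no-port BR/BR
#8 head=10: bne.BR i10 tail

CYCLES = 9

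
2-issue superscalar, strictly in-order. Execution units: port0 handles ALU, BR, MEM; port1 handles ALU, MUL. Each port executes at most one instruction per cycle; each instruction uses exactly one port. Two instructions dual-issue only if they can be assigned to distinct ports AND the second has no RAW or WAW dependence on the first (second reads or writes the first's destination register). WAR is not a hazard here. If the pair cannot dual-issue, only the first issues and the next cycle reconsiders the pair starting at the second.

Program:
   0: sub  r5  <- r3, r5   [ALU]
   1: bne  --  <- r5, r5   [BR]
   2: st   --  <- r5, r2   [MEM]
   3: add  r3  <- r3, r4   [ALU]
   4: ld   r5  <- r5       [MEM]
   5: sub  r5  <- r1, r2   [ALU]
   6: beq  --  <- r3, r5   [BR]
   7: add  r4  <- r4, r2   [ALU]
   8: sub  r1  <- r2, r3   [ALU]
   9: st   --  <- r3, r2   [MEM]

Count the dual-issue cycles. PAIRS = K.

c0: i0 sub.ALU  RAW r5
c1: i1 bne.BR  no-port BR/MEM
c2: i2/i3 st.MEM;add.ALU  2-wide
c3: i4 ld.MEM  WAW r5
c4: i5 sub.ALU  RAW r5
c5: i6/i7 beq.BR;add.ALU  2-wide
c6: i8/i9 sub.ALU;st.MEM  2-wide

PAIRS = 3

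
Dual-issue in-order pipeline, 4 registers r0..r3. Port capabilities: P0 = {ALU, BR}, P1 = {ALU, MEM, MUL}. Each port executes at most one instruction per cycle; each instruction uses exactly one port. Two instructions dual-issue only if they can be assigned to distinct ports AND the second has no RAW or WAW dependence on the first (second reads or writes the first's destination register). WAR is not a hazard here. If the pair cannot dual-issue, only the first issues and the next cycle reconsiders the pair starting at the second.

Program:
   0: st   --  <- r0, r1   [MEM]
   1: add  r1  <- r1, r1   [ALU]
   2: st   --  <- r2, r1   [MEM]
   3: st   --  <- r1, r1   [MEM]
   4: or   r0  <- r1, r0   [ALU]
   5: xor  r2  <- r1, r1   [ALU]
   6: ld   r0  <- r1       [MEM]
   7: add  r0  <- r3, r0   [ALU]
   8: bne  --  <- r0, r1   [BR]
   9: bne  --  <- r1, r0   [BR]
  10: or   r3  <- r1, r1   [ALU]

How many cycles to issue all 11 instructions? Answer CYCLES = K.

#0 head=0: st.MEM+add.ALU i0,i1 dual
#1 head=2: st.MEM i2 no-port MEM/MEM
#2 head=3: st.MEM+or.ALU i3,i4 dual
#3 head=5: xor.ALU+ld.MEM i5,i6 dual
#4 head=7: add.ALU i7 RAW r0
#5 head=8: bne.BR i8 no-port BR/BR
#6 head=9: bne.BR+or.ALU i9,i10 dual

CYCLES = 7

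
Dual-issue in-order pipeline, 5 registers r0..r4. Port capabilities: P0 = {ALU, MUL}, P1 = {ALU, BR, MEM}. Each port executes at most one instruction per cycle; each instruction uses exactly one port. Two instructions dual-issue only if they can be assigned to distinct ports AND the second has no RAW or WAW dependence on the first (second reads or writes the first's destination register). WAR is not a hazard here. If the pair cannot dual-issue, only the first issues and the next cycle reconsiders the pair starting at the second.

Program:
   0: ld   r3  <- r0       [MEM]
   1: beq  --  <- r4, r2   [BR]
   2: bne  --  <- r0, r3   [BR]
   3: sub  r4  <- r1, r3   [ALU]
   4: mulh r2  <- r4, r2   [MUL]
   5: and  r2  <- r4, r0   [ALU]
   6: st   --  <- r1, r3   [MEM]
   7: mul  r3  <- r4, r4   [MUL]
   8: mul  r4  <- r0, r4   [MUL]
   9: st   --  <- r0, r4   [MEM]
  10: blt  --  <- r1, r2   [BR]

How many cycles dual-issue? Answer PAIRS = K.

PAIRS = 2

  cy0 -> i0 (ld.MEM) no-port MEM/BR
  cy1 -> i1 (beq.BR) no-port BR/BR
  cy2 -> i2,i3 (bne.BR;sub.ALU) dual
  cy3 -> i4 (mulh.MUL) WAW r2
  cy4 -> i5,i6 (and.ALU;st.MEM) dual
  cy5 -> i7 (mul.MUL) no-port MUL/MUL
  cy6 -> i8 (mul.MUL) RAW r4
  cy7 -> i9 (st.MEM) no-port MEM/BR
  cy8 -> i10 (blt.BR) tail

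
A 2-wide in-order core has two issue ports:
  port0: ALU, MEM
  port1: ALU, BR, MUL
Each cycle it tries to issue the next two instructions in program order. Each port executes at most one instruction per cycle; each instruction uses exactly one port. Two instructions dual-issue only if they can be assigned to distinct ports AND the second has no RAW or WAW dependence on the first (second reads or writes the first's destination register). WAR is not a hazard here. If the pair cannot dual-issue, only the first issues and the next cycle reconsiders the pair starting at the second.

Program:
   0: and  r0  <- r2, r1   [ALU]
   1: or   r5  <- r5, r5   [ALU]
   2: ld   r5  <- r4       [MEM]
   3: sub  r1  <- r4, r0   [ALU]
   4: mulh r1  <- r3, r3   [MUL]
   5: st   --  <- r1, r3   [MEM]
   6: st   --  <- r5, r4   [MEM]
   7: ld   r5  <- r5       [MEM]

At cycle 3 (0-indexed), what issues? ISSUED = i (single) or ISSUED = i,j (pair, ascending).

0. and or @i0+i1  | 2-wide
1. ld sub @i2+i3  | 2-wide
2. mulh @i4  | RAW r1
3. st @i5  | no-port MEM/MEM
4. st @i6  | no-port MEM/MEM
5. ld @i7  | tail

ISSUED = 5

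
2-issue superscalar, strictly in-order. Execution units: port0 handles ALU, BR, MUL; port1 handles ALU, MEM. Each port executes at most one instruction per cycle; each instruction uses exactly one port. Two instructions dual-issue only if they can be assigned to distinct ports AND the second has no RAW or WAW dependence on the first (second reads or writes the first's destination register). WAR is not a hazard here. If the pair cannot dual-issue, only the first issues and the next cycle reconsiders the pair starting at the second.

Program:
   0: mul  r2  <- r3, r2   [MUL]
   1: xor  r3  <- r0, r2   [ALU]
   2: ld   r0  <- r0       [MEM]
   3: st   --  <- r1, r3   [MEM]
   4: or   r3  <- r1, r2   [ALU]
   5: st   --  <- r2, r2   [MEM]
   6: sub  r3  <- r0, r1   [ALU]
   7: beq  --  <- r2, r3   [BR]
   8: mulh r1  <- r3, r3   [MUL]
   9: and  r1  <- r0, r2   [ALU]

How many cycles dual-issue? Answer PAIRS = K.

PAIRS = 3

[0] i0  mul.MUL  -- RAW r2
[1] i1&i2  xor.ALU;ld.MEM  -- pair
[2] i3&i4  st.MEM;or.ALU  -- pair
[3] i5&i6  st.MEM;sub.ALU  -- pair
[4] i7  beq.BR  -- no-port BR/MUL
[5] i8  mulh.MUL  -- WAW r1
[6] i9  and.ALU  -- tail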